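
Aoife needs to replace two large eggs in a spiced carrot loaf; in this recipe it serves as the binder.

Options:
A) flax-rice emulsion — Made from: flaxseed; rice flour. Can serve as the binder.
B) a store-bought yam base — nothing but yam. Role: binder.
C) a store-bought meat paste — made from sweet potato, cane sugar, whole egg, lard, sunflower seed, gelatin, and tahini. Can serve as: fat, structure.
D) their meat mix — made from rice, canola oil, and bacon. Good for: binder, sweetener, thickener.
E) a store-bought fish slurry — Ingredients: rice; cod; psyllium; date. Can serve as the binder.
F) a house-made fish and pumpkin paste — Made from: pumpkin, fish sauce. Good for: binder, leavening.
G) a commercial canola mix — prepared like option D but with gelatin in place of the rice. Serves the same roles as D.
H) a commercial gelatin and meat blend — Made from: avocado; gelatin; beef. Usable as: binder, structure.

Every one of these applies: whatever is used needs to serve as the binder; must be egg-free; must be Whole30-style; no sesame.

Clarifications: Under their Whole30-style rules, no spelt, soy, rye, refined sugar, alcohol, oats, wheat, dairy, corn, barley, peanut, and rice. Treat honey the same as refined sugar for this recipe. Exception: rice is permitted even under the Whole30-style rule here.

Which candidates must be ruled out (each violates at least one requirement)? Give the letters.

A: rice is permitted under the Whole30-style carve-out; nothing else excluded — keep
B: every rule checks out — keep
C: not usable as a binder; has cane sugar, so not Whole30-style (and 2 more) — out
D: rice is permitted under the Whole30-style carve-out; nothing else excluded — keep
E: rice is permitted under the Whole30-style carve-out; nothing else excluded — valid
F: only fish sauce and pumpkin; none excluded — valid
G: only gelatin, bacon, and canola oil; none excluded — valid
H: only gelatin, beef and avocado; none excluded — keep

C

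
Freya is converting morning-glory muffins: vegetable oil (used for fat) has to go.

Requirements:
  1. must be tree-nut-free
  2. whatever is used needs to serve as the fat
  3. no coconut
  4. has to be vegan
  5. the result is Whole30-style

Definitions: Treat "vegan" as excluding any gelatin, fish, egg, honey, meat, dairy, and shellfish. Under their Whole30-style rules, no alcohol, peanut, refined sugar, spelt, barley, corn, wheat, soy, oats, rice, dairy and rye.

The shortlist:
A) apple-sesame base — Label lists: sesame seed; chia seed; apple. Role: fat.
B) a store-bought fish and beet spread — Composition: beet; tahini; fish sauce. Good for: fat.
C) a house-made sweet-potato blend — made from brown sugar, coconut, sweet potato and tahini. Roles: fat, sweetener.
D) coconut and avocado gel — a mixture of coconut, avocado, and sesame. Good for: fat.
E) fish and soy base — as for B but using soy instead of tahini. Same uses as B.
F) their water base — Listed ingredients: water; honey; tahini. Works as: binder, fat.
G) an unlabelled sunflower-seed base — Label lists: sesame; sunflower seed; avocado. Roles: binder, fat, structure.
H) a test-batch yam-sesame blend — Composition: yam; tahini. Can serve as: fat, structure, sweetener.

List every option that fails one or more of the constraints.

B, C, D, E, F

A: works as a fat, vegan, no tree nuts — valid
B: has fish sauce, so not vegan — no
C: has brown sugar, so not Whole30-style; has coconut, so not coconut-free — no
D: has coconut, so not coconut-free — reject
E: has fish sauce, so not vegan; has soy, so not Whole30-style — reject
F: has honey, so not vegan — out
G: only sesame, sunflower seed, and avocado; none excluded — OK
H: all constraints satisfied — keep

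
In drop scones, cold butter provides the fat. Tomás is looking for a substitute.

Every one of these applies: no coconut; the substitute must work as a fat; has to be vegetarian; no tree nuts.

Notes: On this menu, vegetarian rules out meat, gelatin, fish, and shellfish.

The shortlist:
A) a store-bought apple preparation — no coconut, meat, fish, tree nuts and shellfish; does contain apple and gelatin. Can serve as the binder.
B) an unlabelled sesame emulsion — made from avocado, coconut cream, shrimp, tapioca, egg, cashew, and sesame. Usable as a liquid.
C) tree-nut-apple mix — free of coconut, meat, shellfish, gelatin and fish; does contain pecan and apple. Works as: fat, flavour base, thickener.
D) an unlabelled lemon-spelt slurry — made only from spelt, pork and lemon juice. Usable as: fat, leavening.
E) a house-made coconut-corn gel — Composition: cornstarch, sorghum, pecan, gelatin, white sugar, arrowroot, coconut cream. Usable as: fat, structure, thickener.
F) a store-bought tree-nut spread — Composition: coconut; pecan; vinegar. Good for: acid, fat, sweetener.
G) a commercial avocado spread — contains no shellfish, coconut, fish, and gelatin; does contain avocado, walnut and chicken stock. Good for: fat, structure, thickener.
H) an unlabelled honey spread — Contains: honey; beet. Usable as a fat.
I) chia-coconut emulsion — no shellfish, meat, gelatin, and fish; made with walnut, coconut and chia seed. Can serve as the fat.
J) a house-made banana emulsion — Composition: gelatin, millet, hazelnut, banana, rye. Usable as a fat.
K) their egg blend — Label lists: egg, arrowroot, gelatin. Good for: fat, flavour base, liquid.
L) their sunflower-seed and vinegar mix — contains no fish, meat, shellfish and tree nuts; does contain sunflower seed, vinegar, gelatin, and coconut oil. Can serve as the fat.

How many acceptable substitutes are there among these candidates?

1

A: not usable as a fat; has gelatin, so not vegetarian — no
B: not usable as a fat; has shrimp, so not vegetarian (and 2 more) — out
C: has pecan, so not tree-nut-free — out
D: has pork, so not vegetarian — out
E: has gelatin, so not vegetarian; has coconut cream, so not coconut-free (and 1 more) — out
F: has coconut, so not coconut-free; has pecan, so not tree-nut-free — reject
G: has chicken stock, so not vegetarian; has walnut, so not tree-nut-free — out
H: works as a fat, no coconut, no tree nuts — valid
I: has coconut, so not coconut-free; has walnut, so not tree-nut-free — out
J: has gelatin, so not vegetarian; has hazelnut, so not tree-nut-free — reject
K: has gelatin, so not vegetarian — reject
L: has gelatin, so not vegetarian; has coconut oil, so not coconut-free — reject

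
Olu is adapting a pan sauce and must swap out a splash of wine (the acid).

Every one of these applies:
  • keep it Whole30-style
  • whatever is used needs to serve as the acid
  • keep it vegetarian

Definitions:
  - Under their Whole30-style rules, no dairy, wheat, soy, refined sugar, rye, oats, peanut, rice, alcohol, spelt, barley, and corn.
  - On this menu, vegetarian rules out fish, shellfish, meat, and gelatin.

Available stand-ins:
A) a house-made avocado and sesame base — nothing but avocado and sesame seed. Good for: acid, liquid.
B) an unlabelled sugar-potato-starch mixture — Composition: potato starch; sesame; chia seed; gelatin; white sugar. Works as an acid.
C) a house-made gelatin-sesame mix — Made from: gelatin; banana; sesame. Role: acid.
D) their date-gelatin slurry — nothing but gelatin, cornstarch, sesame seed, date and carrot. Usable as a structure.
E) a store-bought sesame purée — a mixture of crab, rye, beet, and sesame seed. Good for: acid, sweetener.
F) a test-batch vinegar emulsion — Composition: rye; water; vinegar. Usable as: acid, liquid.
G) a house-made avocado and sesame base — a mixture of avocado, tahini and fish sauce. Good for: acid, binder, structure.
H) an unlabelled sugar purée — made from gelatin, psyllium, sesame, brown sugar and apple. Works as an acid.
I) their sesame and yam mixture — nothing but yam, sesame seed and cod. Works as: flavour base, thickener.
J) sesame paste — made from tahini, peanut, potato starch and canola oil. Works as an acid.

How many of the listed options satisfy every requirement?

A: only sesame seed and avocado; none excluded — keep
B: has white sugar, so not Whole30-style; has gelatin, so not vegetarian — no
C: has gelatin, so not vegetarian — no
D: not usable as an acid; has cornstarch, so not Whole30-style (and 1 more) — out
E: has rye, so not Whole30-style; has crab, so not vegetarian — reject
F: has rye, so not Whole30-style — reject
G: has fish sauce, so not vegetarian — reject
H: has brown sugar, so not Whole30-style; has gelatin, so not vegetarian — reject
I: not usable as an acid; has cod, so not vegetarian — reject
J: has peanut, so not Whole30-style — reject

1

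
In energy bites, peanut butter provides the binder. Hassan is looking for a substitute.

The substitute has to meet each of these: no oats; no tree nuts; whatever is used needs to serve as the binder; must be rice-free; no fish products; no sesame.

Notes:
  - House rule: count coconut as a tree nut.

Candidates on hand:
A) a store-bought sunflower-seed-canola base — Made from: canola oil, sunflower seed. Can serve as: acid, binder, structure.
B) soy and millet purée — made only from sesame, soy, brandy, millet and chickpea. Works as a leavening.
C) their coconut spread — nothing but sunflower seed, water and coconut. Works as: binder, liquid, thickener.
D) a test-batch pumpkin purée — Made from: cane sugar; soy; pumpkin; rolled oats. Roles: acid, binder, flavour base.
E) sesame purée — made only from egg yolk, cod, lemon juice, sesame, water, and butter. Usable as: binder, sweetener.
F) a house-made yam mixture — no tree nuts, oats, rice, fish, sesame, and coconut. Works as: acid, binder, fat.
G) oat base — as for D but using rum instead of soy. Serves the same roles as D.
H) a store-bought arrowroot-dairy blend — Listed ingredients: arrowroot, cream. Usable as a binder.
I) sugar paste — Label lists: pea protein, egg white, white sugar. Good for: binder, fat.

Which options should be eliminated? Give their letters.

A: only canola oil and sunflower seed; none excluded — keep
B: not usable as a binder; has sesame, so not sesame-free — out
C: has coconut, so not tree-nut-free — out
D: has rolled oats, so not oat-free — reject
E: has sesame, so not sesame-free; has cod, so not fish-free — out
F: works as a binder, tree-nut-free, no oats — valid
G: has rolled oats, so not oat-free — out
H: all constraints satisfied — OK
I: only egg white, white sugar and pea protein; none excluded — valid

B, C, D, E, G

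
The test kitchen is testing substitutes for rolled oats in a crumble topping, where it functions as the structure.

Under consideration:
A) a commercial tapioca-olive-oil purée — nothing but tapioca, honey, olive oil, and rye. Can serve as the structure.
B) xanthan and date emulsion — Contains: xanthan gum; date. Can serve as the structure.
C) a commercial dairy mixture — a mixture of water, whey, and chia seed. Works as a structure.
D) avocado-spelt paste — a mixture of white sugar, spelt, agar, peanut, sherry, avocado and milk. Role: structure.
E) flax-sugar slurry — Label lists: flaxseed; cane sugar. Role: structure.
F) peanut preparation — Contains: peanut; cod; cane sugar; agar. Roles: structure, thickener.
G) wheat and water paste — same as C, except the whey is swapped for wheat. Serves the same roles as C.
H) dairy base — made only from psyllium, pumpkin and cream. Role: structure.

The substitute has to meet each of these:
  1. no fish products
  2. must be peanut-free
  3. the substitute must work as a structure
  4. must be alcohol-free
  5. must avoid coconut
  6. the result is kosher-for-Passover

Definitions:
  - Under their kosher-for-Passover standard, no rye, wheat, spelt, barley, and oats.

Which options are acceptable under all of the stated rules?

B, C, E, H

A: has rye, so not kosher-for-Passover — reject
B: only xanthan gum and date; none excluded — keep
C: works as a structure, no coconut, no fish — valid
D: has spelt, so not kosher-for-Passover; has sherry, so not alcohol-free (and 1 more) — out
E: works as a structure, kosher-for-Passover, no alcohol — keep
F: has peanut, so not peanut-free; has cod, so not fish-free — no
G: has wheat, so not kosher-for-Passover — no
H: works as a structure, no fish, no alcohol — keep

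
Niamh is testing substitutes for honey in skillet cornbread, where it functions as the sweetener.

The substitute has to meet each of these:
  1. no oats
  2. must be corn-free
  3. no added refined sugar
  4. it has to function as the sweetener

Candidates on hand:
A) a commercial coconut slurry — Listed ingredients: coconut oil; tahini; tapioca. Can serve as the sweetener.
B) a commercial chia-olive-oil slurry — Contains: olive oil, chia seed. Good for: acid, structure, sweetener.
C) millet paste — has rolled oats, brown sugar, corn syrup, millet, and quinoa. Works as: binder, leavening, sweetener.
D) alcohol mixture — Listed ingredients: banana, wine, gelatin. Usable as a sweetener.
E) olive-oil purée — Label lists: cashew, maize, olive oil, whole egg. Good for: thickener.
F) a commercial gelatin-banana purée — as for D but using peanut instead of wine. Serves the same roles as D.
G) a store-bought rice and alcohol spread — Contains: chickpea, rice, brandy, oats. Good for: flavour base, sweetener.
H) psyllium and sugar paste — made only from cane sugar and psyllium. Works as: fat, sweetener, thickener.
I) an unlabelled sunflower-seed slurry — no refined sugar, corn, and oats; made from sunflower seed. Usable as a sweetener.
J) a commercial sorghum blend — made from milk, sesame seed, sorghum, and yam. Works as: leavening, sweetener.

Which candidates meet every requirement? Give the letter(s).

A, B, D, F, I, J

A: every rule checks out — valid
B: every rule checks out — OK
C: has brown sugar, so not no-added-sugar; has corn syrup, so not corn-free (and 1 more) — out
D: only wine, gelatin and banana; none excluded — valid
E: not usable as a sweetener; has maize, so not corn-free — out
F: all constraints satisfied — valid
G: has oats, so not oat-free — no
H: has cane sugar, so not no-added-sugar — no
I: no corn, no refined sugar — keep
J: works as a sweetener, no corn, no oats — valid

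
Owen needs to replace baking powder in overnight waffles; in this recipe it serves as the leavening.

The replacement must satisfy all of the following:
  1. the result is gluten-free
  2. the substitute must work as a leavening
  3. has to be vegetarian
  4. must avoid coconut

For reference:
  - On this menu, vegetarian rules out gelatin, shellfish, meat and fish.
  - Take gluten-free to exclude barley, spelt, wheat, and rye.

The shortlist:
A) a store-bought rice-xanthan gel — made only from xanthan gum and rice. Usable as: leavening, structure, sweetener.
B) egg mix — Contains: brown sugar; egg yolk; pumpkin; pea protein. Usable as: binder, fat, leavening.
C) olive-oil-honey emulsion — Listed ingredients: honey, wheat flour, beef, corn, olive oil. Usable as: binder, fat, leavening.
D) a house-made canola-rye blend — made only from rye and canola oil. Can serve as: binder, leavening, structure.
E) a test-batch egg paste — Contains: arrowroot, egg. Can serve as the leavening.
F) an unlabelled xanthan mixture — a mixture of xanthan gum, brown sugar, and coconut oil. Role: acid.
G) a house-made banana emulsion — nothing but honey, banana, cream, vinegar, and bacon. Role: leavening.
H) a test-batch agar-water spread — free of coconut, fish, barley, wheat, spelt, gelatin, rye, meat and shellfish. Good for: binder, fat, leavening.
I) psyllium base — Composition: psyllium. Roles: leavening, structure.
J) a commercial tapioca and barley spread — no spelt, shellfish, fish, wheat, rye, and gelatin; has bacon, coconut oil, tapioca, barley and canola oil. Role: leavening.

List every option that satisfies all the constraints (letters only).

A, B, E, H, I

A: works as a leavening, vegetarian, no coconut — keep
B: egg yolk and brown sugar etc. — none of it excluded — keep
C: has beef, so not vegetarian; has wheat flour, so not gluten-free — reject
D: has rye, so not gluten-free — out
E: nothing on the exclusion list — keep
F: not usable as a leavening; has coconut oil, so not coconut-free — reject
G: has bacon, so not vegetarian — reject
H: nothing on the exclusion list — valid
I: gluten-free, vegetarian — valid
J: has bacon, so not vegetarian; has barley, so not gluten-free (and 1 more) — no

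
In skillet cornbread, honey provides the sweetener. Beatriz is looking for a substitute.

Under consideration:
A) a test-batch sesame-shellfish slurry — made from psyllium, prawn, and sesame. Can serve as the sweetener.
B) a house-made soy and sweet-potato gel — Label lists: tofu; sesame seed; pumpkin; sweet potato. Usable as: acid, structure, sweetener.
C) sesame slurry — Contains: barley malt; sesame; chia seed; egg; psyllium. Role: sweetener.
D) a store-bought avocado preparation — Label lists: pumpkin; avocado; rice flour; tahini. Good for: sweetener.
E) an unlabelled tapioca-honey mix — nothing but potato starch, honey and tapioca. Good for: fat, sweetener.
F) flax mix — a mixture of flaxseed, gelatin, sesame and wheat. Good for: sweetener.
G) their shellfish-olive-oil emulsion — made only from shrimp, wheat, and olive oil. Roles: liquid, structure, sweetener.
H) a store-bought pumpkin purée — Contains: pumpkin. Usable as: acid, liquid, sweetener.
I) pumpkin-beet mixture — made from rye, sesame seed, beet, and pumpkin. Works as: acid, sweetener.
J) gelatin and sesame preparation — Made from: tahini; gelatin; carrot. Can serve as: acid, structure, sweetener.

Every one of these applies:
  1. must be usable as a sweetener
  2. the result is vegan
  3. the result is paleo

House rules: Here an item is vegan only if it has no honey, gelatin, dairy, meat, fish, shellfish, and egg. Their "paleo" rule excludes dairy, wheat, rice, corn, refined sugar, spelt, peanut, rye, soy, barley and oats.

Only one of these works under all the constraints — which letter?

H

A: has prawn, so not vegan — reject
B: has tofu, so not paleo — out
C: has egg, so not vegan; has barley malt, so not paleo — reject
D: has rice flour, so not paleo — no
E: has honey, so not vegan — no
F: has gelatin, so not vegan; has wheat, so not paleo — reject
G: has shrimp, so not vegan; has wheat, so not paleo — out
H: all constraints satisfied — keep
I: has rye, so not paleo — reject
J: has gelatin, so not vegan — reject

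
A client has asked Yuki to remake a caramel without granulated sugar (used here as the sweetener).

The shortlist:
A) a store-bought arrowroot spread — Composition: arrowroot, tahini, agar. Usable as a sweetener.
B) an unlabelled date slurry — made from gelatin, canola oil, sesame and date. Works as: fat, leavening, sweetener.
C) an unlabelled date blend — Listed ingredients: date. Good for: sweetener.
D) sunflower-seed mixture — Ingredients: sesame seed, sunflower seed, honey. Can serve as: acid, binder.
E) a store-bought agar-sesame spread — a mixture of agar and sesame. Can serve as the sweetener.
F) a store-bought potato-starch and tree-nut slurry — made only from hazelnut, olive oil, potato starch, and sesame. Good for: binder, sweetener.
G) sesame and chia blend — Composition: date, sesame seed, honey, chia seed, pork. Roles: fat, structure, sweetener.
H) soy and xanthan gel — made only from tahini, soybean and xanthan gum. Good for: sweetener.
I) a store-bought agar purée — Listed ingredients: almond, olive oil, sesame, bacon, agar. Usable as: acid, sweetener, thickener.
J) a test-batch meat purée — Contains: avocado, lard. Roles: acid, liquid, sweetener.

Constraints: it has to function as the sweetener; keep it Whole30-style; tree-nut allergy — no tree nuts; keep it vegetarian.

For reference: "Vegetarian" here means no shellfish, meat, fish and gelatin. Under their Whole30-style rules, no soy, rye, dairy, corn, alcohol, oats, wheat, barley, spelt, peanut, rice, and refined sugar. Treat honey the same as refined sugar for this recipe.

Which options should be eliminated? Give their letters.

B, D, F, G, H, I, J

A: nothing on the exclusion list — keep
B: has gelatin, so not vegetarian — no
C: Whole30-style, vegetarian — OK
D: not usable as a sweetener; has honey, so not Whole30-style — reject
E: all constraints satisfied — valid
F: has hazelnut, so not tree-nut-free — out
G: has pork, so not vegetarian; has honey, so not Whole30-style — reject
H: has soybean, so not Whole30-style — out
I: has bacon, so not vegetarian; has almond, so not tree-nut-free — reject
J: has lard, so not vegetarian — out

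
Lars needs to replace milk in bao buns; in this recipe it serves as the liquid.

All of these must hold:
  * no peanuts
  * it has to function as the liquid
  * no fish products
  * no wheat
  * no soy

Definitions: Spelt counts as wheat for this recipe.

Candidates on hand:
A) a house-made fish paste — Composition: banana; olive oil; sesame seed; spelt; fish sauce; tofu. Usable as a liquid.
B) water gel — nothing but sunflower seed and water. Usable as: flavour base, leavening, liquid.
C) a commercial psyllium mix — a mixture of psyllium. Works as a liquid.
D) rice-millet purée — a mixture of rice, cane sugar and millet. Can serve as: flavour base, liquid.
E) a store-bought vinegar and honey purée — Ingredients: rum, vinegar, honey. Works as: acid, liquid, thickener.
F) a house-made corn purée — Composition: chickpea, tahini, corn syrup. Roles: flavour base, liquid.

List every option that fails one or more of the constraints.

A: has tofu, so not soy-free; has fish sauce, so not fish-free (and 1 more) — no
B: only sunflower seed and water; none excluded — valid
C: all constraints satisfied — OK
D: works as a liquid, wheat-free, no peanut — valid
E: only rum, honey, and vinegar; none excluded — valid
F: every rule checks out — keep

A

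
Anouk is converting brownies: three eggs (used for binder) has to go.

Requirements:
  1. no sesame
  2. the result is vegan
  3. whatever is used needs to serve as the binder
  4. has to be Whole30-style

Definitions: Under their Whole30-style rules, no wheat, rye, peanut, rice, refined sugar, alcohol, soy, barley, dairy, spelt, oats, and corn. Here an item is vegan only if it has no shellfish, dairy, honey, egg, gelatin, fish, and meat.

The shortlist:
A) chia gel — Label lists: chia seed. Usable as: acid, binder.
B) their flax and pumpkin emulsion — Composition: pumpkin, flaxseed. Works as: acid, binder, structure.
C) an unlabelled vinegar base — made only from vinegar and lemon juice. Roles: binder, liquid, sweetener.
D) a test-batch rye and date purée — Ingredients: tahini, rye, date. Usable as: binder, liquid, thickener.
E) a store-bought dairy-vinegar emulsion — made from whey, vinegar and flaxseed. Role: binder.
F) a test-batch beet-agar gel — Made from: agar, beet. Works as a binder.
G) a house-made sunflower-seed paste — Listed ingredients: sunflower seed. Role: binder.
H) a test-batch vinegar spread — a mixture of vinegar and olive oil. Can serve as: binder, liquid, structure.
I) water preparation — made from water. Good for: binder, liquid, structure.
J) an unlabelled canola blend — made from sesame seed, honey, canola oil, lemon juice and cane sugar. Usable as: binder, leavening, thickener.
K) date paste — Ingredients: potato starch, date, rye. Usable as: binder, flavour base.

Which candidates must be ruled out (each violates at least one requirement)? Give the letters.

D, E, J, K

A: only chia seed; none excluded — keep
B: nothing on the exclusion list — keep
C: all constraints satisfied — OK
D: has rye, so not Whole30-style; has tahini, so not sesame-free — reject
E: has whey, so not Whole30-style; has whey, so not vegan — out
F: nothing on the exclusion list — valid
G: all constraints satisfied — OK
H: works as a binder, no sesame, Whole30-style — OK
I: Whole30-style, no sesame — OK
J: has cane sugar, so not Whole30-style; has honey, so not vegan (and 1 more) — out
K: has rye, so not Whole30-style — reject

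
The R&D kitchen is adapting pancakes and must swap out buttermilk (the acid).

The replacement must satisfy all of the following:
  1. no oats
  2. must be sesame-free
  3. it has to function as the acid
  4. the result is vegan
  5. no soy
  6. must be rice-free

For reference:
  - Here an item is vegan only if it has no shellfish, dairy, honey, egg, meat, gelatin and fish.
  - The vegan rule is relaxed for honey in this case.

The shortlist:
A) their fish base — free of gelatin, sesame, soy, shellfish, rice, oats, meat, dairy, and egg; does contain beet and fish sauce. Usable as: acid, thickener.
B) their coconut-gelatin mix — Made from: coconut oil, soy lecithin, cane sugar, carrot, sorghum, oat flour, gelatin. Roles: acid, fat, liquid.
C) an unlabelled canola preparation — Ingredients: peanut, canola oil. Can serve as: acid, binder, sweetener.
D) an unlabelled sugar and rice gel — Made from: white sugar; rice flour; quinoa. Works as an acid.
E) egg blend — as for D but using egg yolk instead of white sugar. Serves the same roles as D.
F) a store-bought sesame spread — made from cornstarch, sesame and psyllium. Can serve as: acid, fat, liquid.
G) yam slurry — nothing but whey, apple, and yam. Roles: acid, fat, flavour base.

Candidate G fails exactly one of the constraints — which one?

vegan

usable as an acid: satisfied
vegan: has whey — fails
oat-free: satisfied
rice-free: satisfied
soy-free: satisfied
sesame-free: satisfied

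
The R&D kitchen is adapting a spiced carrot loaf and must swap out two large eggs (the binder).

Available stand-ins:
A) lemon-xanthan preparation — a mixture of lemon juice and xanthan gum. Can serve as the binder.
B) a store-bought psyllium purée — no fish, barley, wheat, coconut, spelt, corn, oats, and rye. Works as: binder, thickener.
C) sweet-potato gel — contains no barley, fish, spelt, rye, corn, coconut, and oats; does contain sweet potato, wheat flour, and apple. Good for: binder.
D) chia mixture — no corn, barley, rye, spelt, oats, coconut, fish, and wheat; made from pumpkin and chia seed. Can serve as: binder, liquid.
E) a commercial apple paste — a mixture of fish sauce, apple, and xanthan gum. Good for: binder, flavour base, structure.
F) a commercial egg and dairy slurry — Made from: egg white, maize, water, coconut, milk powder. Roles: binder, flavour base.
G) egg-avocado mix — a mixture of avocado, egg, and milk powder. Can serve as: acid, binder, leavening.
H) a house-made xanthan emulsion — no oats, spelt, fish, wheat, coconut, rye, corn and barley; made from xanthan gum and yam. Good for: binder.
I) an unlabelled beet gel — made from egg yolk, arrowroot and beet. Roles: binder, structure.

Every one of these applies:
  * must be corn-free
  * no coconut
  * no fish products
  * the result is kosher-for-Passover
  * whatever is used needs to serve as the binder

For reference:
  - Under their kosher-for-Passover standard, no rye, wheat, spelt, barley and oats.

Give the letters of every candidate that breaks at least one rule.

C, E, F

A: works as a binder, no coconut, no corn — valid
B: all constraints satisfied — valid
C: has wheat flour, so not kosher-for-Passover — out
D: works as a binder, kosher-for-Passover, no coconut — valid
E: has fish sauce, so not fish-free — no
F: has coconut, so not coconut-free; has maize, so not corn-free — reject
G: only milk powder, egg and avocado; none excluded — keep
H: all constraints satisfied — keep
I: all constraints satisfied — OK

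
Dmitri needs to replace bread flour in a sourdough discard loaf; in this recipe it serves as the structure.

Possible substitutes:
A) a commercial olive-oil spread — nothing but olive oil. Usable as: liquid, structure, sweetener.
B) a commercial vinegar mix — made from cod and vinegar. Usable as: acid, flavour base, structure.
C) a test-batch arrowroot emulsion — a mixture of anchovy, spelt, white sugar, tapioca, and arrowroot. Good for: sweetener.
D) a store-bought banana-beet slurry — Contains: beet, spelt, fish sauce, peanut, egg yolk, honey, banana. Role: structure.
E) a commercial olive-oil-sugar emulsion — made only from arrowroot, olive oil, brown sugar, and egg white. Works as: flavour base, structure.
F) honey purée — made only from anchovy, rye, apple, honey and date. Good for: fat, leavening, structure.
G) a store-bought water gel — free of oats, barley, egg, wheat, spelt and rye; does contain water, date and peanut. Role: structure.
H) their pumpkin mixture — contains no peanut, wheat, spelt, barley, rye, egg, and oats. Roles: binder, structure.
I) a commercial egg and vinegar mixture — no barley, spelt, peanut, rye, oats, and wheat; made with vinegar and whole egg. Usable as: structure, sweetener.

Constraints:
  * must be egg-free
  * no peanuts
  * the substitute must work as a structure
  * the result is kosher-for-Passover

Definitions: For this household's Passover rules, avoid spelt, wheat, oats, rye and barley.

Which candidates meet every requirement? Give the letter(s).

A, B, H

A: works as a structure, no peanut, no egg — valid
B: kosher-for-Passover, no egg — keep
C: not usable as a structure; has spelt, so not kosher-for-Passover — out
D: has spelt, so not kosher-for-Passover; has peanut, so not peanut-free (and 1 more) — no
E: has egg white, so not egg-free — reject
F: has rye, so not kosher-for-Passover — out
G: has peanut, so not peanut-free — reject
H: every rule checks out — OK
I: has whole egg, so not egg-free — no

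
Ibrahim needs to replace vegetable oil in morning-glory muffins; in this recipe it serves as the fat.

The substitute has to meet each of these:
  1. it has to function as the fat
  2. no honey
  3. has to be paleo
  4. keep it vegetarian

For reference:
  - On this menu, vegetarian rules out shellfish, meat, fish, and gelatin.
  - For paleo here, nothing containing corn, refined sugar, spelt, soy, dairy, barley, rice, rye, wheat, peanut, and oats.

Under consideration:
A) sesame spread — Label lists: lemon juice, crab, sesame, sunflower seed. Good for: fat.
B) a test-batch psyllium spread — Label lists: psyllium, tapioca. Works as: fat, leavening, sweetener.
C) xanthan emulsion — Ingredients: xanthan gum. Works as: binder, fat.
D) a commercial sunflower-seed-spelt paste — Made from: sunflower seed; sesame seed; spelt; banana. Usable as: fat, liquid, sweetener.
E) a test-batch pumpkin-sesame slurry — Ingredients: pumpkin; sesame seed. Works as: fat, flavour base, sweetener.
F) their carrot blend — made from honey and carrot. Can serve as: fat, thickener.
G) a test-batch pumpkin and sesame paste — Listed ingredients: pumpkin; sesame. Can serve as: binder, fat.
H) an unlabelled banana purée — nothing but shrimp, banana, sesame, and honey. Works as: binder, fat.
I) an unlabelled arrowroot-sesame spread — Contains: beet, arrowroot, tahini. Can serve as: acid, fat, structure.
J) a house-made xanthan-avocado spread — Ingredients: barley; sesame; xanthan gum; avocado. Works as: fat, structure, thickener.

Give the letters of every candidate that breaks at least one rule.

A, D, F, H, J

A: has crab, so not vegetarian — out
B: works as a fat, vegetarian, no honey — valid
C: only xanthan gum; none excluded — keep
D: has spelt, so not paleo — reject
E: only sesame seed and pumpkin; none excluded — OK
F: has honey, so not honey-free — no
G: only sesame and pumpkin; none excluded — valid
H: has shrimp, so not vegetarian; has honey, so not honey-free — reject
I: only tahini, beet and arrowroot; none excluded — OK
J: has barley, so not paleo — out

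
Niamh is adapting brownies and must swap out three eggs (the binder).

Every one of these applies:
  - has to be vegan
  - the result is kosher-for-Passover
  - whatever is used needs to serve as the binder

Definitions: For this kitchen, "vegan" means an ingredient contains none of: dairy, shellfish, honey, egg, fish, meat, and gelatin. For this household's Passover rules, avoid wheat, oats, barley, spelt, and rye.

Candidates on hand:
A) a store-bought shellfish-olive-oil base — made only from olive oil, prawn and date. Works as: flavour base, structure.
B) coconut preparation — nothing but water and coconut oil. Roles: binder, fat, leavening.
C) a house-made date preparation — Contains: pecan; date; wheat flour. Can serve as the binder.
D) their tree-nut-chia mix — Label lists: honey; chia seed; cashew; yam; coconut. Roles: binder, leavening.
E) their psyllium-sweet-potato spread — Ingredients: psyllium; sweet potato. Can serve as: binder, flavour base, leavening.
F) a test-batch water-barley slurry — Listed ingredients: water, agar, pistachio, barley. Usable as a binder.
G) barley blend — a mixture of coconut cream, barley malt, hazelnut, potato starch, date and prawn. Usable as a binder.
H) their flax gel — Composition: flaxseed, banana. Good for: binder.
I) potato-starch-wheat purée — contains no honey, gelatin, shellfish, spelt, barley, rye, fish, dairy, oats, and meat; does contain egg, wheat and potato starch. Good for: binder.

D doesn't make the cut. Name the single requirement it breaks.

usable as a binder: satisfied
vegan: has honey — fails
kosher-for-Passover: satisfied

vegan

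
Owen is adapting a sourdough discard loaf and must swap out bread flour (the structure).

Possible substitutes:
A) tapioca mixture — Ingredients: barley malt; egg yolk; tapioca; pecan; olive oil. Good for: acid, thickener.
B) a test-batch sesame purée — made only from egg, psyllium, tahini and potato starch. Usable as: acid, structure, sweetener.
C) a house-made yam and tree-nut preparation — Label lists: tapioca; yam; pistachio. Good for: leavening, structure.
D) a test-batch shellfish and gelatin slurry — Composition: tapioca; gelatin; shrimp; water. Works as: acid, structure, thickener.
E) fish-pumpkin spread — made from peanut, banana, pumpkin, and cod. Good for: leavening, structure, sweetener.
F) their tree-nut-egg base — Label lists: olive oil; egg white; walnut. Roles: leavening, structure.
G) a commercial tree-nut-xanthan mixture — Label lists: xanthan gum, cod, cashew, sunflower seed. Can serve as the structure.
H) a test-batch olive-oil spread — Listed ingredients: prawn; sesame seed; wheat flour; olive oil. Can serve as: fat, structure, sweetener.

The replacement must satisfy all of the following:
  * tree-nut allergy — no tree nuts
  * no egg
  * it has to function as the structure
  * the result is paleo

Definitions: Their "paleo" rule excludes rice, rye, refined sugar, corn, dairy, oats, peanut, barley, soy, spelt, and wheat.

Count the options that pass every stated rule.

A: not usable as a structure; has barley malt, so not paleo (and 2 more) — out
B: has egg, so not egg-free — reject
C: has pistachio, so not tree-nut-free — out
D: paleo, no egg — OK
E: has peanut, so not paleo — reject
F: has egg white, so not egg-free; has walnut, so not tree-nut-free — out
G: has cashew, so not tree-nut-free — out
H: has wheat flour, so not paleo — no

1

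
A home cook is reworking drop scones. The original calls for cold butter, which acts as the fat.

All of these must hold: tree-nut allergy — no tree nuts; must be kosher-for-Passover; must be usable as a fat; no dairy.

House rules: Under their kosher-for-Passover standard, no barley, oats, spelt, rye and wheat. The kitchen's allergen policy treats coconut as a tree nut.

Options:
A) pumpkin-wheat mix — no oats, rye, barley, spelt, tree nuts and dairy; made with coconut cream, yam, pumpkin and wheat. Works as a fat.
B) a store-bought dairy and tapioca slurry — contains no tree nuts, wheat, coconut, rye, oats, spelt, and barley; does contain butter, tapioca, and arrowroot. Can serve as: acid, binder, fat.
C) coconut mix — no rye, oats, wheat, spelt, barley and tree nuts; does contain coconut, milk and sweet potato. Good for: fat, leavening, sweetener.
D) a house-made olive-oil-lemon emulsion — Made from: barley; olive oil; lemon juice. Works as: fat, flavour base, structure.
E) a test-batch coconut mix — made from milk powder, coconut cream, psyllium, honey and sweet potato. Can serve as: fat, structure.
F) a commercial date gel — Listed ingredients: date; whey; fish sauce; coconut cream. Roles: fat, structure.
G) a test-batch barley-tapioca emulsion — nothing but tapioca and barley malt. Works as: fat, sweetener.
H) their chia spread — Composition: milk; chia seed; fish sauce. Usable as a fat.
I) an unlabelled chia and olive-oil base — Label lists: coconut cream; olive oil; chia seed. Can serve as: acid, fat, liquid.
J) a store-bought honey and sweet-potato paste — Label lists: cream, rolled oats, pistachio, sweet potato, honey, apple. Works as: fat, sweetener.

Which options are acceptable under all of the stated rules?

A: has wheat, so not kosher-for-Passover; has coconut cream, so not tree-nut-free — reject
B: has butter, so not dairy-free — reject
C: has milk, so not dairy-free; has coconut, so not tree-nut-free — no
D: has barley, so not kosher-for-Passover — no
E: has milk powder, so not dairy-free; has coconut cream, so not tree-nut-free — out
F: has whey, so not dairy-free; has coconut cream, so not tree-nut-free — no
G: has barley malt, so not kosher-for-Passover — no
H: has milk, so not dairy-free — no
I: has coconut cream, so not tree-nut-free — reject
J: has rolled oats, so not kosher-for-Passover; has cream, so not dairy-free (and 1 more) — no

none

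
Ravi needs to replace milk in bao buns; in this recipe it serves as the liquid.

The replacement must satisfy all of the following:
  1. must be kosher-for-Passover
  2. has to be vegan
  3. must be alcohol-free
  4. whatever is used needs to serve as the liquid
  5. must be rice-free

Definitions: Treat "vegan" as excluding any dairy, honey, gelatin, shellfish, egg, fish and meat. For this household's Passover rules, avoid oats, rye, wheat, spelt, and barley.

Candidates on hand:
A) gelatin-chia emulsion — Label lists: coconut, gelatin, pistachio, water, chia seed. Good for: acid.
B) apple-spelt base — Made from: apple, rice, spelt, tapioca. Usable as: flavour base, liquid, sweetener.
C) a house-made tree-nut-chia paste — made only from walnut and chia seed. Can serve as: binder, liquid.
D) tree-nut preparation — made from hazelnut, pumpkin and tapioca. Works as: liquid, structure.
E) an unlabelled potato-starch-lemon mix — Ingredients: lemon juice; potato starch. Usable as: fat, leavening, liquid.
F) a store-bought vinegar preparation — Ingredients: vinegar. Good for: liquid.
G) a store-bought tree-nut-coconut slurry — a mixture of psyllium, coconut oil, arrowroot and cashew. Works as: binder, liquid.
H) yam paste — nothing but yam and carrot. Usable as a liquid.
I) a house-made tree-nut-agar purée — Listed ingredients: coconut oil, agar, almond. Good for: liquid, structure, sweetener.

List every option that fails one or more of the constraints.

A: not usable as a liquid; has gelatin, so not vegan — reject
B: has spelt, so not kosher-for-Passover; has rice, so not rice-free — no
C: all constraints satisfied — valid
D: only hazelnut, pumpkin and tapioca; none excluded — keep
E: only lemon juice and potato starch; none excluded — valid
F: no rice, no alcohol — valid
G: all constraints satisfied — valid
H: nothing on the exclusion list — OK
I: only coconut oil, almond and agar; none excluded — keep

A, B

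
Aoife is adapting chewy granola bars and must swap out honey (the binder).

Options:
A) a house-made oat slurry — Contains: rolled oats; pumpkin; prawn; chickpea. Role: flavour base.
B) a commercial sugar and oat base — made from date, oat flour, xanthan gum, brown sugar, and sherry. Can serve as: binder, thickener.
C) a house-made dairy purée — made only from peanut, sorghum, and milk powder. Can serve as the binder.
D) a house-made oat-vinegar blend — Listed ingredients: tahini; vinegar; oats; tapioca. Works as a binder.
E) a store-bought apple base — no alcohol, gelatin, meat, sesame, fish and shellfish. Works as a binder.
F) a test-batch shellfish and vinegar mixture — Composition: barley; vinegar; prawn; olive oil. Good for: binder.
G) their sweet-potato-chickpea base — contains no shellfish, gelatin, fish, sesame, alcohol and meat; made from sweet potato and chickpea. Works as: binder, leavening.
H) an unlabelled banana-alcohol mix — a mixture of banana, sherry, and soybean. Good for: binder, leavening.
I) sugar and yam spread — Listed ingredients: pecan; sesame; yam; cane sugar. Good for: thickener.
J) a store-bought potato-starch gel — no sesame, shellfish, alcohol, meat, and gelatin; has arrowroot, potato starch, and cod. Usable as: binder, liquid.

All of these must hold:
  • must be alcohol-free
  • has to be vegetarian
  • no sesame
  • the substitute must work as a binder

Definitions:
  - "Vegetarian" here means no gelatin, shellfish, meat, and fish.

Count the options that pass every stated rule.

3

A: not usable as a binder; has prawn, so not vegetarian — reject
B: has sherry, so not alcohol-free — no
C: nothing on the exclusion list — valid
D: has tahini, so not sesame-free — reject
E: vegetarian, no sesame — keep
F: has prawn, so not vegetarian — reject
G: nothing on the exclusion list — valid
H: has sherry, so not alcohol-free — out
I: not usable as a binder; has sesame, so not sesame-free — no
J: has cod, so not vegetarian — out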